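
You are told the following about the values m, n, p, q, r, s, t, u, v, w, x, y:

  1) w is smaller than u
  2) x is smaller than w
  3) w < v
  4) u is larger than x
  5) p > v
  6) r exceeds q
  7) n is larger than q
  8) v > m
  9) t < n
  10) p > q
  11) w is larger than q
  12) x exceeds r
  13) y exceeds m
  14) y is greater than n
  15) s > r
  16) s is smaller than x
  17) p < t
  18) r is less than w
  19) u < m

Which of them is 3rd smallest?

The consecutive relations fix a unique order: q < r < s < x < w < u < m < v < p < t < n < y.
Counting 3 from the smallest end gives s.

s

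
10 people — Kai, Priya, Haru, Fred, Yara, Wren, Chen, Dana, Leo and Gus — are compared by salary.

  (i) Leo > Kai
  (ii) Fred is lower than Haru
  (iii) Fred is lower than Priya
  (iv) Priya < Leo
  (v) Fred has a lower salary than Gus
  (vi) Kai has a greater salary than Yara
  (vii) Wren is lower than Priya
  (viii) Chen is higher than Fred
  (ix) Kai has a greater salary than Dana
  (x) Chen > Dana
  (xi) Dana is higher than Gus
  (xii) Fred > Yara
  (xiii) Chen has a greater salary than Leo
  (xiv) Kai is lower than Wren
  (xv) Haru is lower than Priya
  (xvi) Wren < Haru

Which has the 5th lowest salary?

Piecing the relations together gives one ordering: Yara < Fred < Gus < Dana < Kai < Wren < Haru < Priya < Leo < Chen.
Counting 5 from the smallest end gives Kai.

Kai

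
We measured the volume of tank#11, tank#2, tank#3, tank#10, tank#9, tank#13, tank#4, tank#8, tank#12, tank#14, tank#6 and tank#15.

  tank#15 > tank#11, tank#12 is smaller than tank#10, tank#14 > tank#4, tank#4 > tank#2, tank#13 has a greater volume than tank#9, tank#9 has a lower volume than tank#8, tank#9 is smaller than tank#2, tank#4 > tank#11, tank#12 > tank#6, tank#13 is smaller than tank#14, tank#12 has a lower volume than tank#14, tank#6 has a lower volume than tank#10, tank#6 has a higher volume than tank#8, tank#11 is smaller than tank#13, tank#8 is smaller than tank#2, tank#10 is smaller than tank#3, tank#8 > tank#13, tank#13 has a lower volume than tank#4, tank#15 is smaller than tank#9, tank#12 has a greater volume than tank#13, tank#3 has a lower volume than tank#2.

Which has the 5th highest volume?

tank#10

The consecutive relations fix a unique order: tank#11 < tank#15 < tank#9 < tank#13 < tank#8 < tank#6 < tank#12 < tank#10 < tank#3 < tank#2 < tank#4 < tank#14.
The 5th largest is tank#10.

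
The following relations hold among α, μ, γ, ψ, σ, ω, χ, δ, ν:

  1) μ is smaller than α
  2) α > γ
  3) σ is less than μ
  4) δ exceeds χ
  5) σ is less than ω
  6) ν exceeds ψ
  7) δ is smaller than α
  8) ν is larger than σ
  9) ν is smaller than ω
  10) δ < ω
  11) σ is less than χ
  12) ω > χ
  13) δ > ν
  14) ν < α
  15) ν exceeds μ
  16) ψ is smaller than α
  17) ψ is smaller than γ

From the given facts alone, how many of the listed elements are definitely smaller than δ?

5

From δ the given relations immediately reach ν, χ.
From those, ψ, σ, μ — 5 in total.
No other element is forced below δ by the given relations, so the count is 5.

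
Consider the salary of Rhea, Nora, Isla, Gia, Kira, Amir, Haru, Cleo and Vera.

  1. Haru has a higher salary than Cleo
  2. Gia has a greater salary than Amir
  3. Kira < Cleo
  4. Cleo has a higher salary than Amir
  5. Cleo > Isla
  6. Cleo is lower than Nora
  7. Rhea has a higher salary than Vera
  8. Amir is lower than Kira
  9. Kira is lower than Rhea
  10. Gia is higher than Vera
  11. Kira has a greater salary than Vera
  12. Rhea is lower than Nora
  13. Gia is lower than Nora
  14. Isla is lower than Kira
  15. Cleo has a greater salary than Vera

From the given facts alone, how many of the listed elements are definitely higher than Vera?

Directly above Vera: Kira, Rhea, Cleo, Gia.
One step further: Nora, Haru (6 so far).
No other element is forced above Vera by the given relations, so the count is 6.

6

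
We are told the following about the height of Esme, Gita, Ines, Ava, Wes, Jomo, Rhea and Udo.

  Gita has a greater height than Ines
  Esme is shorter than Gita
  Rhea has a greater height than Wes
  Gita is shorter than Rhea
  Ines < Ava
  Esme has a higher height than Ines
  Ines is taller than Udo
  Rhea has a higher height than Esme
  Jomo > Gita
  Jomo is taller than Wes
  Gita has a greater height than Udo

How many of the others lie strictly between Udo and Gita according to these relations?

2

Chaining upward from Udo reaches: Ines, Esme, Ava, Jomo, Rhea.
Chaining downward from Gita reaches: Ines, Esme.
Strictly between Udo and Gita are those in both lists: Ines, Esme — 2 elements.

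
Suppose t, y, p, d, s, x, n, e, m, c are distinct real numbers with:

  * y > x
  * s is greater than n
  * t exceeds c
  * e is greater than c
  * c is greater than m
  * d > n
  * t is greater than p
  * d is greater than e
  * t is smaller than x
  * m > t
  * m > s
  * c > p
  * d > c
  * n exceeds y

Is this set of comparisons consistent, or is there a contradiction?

inconsistent

We have c < t stated directly, yet also t < x < y < n < s < m < c by chaining the others — so t < c. Contradiction.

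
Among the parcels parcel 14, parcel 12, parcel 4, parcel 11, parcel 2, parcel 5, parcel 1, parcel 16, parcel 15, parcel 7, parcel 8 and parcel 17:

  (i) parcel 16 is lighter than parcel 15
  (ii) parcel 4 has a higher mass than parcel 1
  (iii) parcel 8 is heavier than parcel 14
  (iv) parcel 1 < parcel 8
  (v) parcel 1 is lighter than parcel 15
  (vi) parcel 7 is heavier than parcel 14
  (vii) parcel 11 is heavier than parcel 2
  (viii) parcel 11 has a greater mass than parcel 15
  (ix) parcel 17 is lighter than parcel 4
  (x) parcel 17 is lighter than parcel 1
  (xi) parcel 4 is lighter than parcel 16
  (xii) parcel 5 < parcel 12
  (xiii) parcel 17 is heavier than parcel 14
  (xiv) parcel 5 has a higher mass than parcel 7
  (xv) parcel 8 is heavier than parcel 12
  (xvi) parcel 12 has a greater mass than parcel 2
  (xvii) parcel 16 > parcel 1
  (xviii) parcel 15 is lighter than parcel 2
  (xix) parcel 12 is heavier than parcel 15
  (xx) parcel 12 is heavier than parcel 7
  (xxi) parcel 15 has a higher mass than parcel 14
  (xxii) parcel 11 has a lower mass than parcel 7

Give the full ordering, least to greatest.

parcel 14 < parcel 17 < parcel 1 < parcel 4 < parcel 16 < parcel 15 < parcel 2 < parcel 11 < parcel 7 < parcel 5 < parcel 12 < parcel 8

The consecutive links are each given: parcel 14 < parcel 17; parcel 17 < parcel 1; parcel 1 < parcel 4; parcel 4 < parcel 16; parcel 16 < parcel 15; parcel 15 < parcel 2; parcel 2 < parcel 11; parcel 11 < parcel 7; parcel 7 < parcel 5; parcel 5 < parcel 12; parcel 12 < parcel 8.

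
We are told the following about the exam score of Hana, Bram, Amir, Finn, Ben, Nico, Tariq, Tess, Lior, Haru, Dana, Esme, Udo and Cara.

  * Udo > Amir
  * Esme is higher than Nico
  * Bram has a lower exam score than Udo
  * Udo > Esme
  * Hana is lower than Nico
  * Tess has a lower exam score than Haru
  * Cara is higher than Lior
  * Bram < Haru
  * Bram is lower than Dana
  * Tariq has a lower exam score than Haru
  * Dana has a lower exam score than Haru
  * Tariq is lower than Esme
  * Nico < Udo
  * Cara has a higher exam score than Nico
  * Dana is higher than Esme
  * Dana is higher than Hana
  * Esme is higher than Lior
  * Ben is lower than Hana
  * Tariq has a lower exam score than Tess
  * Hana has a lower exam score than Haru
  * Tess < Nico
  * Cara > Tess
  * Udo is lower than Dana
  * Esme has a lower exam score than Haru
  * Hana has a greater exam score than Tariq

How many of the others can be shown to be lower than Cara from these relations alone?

6

The elements the relations force below Cara are Tariq, Ben, Hana, Tess, Nico, Lior — no chain reaches any other.
That is 6.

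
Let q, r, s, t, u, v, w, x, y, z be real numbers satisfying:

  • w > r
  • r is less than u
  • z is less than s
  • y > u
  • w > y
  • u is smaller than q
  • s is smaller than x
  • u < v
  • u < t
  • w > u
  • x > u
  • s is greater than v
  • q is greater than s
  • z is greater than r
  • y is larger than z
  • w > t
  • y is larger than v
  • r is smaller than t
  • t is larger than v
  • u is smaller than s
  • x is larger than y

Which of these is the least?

u is not least since r < u; v is not least since u < v; z is not least since r < z; y is not least since z < y; s is not least since v < s; t is not least since u < t; x is not least since s < x; w is not least since r < w; q is not least since u < q.
Only r has nothing below it, so r is the least.

r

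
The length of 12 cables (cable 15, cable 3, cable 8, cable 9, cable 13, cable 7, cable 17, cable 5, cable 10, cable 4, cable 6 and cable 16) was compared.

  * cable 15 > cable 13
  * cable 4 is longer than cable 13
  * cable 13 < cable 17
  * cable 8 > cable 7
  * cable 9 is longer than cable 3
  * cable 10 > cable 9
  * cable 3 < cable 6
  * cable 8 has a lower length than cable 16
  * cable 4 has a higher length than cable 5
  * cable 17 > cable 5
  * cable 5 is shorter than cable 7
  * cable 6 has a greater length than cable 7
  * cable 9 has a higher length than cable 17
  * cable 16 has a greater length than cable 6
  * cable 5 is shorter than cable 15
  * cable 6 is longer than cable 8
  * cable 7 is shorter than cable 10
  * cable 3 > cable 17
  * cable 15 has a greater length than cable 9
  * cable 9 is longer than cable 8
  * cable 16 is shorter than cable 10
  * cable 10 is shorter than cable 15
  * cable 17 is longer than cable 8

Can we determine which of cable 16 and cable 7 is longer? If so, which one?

cable 16

Chaining the given relations: cable 7 < cable 8 < cable 17 < cable 3 < cable 6 < cable 16.
So cable 16 is longer.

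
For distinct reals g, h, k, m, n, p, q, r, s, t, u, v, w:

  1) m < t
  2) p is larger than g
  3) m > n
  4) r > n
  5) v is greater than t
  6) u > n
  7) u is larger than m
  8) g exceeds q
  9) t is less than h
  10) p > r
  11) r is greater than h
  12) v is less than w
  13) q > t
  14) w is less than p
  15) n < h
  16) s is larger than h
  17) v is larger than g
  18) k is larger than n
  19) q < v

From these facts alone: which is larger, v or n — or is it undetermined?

n < m and m < t give n < t.
With t < q: n < m < t < q.
Then q < g extends the chain to g.
With g < v: n < m < t < q < g < v.
So v is larger.

v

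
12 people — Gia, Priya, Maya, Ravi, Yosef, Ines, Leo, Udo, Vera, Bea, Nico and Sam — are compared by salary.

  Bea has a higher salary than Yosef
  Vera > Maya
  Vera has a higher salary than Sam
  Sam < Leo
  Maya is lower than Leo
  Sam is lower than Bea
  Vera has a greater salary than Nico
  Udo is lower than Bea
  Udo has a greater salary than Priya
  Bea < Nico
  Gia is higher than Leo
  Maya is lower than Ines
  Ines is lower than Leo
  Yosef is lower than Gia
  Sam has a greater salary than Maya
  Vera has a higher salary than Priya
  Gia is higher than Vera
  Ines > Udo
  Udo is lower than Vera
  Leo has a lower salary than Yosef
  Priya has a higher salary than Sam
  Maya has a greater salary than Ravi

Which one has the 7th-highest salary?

The consecutive relations fix a unique order: Ravi < Maya < Sam < Priya < Udo < Ines < Leo < Yosef < Bea < Nico < Vera < Gia.
The 7th largest is Ines.

Ines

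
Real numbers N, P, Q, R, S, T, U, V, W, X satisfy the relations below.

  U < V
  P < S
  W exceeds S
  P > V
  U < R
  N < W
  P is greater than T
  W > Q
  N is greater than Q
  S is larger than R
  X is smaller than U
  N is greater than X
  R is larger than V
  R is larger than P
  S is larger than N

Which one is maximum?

X is not greatest since X < U; U is not greatest since U < V; V is not greatest since V < P; T is not greatest since T < P; P is not greatest since P < R; Q is not greatest since Q < N; R is not greatest since R < S; N is not greatest since N < W; S is not greatest since S < W.
Only W has nothing above it, so W is the maximum.

W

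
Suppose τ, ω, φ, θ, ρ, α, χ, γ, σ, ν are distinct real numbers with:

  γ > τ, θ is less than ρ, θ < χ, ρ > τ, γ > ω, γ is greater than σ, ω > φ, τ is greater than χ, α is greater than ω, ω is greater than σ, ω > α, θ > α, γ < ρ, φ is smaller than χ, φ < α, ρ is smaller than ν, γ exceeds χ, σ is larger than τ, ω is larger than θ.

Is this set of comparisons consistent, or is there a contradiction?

Chaining the given relations yields α < θ < χ < τ < σ < ω, so α < ω. But one relation states ω < α. These cannot both hold.

inconsistent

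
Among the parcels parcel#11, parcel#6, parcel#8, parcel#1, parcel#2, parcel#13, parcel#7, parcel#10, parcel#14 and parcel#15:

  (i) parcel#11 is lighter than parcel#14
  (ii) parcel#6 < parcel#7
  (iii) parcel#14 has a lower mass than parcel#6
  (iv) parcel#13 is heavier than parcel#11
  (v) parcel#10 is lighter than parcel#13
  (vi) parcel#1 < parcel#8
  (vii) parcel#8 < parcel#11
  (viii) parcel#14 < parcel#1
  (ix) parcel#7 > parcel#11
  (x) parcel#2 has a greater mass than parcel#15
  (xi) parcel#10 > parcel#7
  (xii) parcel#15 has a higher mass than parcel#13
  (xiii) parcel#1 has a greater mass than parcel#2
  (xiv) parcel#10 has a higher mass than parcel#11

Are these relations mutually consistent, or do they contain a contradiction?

inconsistent

Chaining the given relations yields parcel#11 < parcel#14 < parcel#6 < parcel#7 < parcel#10 < parcel#13 < parcel#15 < parcel#2 < parcel#1 < parcel#8, so parcel#11 < parcel#8. But one relation states parcel#8 < parcel#11. These cannot both hold.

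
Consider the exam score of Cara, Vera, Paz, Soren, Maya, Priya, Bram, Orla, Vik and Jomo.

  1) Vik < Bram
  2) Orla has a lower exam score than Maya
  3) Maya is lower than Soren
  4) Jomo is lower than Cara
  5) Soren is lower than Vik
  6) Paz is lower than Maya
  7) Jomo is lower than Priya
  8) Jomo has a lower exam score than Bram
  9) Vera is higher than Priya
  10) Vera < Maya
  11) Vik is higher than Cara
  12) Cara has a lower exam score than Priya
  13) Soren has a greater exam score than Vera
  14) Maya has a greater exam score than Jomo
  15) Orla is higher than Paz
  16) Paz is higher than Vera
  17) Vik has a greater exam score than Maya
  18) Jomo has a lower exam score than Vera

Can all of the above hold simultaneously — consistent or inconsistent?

consistent

Every relation is compatible with Jomo < Cara < Priya < Vera < Paz < Orla < Maya < Soren < Vik < Bram; the set is consistent.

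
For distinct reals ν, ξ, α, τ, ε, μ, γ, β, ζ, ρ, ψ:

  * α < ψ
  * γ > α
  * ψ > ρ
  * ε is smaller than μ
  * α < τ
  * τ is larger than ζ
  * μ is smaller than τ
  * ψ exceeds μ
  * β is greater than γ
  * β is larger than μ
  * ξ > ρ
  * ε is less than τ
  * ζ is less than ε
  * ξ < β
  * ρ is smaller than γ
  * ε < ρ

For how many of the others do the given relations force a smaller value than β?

The elements the relations force below β are ζ, ε, α, μ, ρ, γ, ξ — no chain reaches any other.
That is 7.

7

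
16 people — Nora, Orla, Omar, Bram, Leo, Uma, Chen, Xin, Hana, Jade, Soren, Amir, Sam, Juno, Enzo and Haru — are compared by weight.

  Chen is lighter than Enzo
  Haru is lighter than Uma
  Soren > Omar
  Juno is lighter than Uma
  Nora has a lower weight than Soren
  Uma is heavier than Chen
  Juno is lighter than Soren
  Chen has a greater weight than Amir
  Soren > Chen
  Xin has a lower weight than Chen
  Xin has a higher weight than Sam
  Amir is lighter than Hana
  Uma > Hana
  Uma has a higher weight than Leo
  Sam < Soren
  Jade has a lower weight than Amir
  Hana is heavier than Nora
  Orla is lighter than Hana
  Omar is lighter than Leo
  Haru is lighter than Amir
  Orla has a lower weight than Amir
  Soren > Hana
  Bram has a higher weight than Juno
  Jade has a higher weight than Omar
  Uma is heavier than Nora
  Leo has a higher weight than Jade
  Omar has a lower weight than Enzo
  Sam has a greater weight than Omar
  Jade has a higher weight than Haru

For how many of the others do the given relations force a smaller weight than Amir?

The elements the relations force below Amir are Omar, Haru, Jade, Orla — no chain reaches any other.
That is 4.

4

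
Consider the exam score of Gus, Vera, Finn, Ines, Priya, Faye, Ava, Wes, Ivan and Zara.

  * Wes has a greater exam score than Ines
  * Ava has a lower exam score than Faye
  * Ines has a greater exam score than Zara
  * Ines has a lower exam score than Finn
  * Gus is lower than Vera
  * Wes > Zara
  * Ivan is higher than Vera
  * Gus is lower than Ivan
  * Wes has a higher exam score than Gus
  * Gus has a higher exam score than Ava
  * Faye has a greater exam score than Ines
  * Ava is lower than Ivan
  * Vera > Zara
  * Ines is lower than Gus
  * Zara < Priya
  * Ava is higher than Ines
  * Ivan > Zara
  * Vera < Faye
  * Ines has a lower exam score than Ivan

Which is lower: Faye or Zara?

Zara < Ines < Ava < Gus < Vera < Faye, by transitivity through Ines, Ava, Gus, Vera.
So Zara < Faye; Zara is the lower of the two.

Zara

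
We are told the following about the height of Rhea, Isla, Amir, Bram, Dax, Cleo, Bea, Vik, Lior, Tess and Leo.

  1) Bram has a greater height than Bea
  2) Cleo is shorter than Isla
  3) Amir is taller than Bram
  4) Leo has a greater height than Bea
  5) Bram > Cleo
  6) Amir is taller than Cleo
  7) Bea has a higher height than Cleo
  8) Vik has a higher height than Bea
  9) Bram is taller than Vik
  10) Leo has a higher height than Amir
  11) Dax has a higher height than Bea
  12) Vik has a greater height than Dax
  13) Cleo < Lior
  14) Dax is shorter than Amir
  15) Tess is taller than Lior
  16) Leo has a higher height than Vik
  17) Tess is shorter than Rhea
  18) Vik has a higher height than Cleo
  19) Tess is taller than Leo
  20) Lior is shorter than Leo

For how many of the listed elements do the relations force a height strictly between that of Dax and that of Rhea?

Chaining upward from Dax reaches: Vik, Bram, Amir, Leo, Tess.
Chaining downward from Rhea reaches: Cleo, Bea, Vik, Bram, Lior, Amir, Leo, Tess.
Strictly between Dax and Rhea are those in both lists: Vik, Bram, Amir, Leo, Tess — 5 elements.

5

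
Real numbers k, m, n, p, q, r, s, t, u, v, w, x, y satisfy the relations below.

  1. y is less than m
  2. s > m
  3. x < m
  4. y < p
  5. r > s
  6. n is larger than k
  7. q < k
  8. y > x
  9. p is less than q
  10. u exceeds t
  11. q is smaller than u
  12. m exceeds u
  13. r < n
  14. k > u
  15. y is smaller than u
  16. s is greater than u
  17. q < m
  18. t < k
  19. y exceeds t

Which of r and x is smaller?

x

x < y and y < p give x < p.
With p < q: x < y < p < q.
With q < u: x < y < p < q < u.
With u < m: x < y < p < q < u < m.
With m < s: x < y < p < q < u < m < s.
Then s < r extends the chain to r.
So x < r; x is the smaller of the two.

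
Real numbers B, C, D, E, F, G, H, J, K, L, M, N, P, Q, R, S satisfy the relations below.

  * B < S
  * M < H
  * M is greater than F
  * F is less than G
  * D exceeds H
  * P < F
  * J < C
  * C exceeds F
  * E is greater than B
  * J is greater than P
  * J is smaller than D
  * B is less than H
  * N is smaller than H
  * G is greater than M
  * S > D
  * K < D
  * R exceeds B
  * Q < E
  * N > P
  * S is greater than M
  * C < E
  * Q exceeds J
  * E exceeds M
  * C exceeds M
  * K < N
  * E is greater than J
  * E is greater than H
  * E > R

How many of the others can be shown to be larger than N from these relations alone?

The elements the relations force above N are H, D, S, E — no chain reaches any other.
That is 4.

4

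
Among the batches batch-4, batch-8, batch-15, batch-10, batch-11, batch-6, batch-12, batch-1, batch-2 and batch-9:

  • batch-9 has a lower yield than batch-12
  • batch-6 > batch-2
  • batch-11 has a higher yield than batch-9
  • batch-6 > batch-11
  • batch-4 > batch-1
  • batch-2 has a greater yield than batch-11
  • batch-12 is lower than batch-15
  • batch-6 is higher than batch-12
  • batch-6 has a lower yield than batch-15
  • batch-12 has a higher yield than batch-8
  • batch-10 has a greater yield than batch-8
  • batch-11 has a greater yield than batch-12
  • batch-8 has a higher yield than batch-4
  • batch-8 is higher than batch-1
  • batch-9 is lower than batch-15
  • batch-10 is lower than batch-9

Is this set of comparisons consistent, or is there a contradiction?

The single ordering batch-1 < batch-4 < batch-8 < batch-10 < batch-9 < batch-12 < batch-11 < batch-2 < batch-6 < batch-15 satisfies every listed relation, so no contradiction arises.

consistent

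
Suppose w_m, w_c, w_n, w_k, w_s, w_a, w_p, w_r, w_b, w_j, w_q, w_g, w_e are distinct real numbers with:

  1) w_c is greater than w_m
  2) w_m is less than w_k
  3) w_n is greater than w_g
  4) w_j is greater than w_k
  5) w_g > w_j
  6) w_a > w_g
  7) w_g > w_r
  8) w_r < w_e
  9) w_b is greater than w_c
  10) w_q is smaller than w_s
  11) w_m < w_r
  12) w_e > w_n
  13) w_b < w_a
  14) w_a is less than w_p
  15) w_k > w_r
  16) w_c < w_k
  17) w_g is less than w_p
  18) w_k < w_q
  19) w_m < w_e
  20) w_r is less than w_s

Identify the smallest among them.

w_m

Chaining upward from w_m: directly above it, w_c, w_r, w_k, w_e; then w_b, w_j, w_g, w_q, w_s; then w_n, w_a, w_p.
That covers every other element, and nothing is given below w_m, so w_m is the smallest.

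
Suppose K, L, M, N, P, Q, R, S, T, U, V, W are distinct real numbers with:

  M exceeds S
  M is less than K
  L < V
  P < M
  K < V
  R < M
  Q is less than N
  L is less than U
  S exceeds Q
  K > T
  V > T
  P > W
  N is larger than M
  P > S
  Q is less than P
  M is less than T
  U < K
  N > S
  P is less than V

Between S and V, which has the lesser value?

S

S < P and P < M give S < M.
With M < T: S < P < M < T.
With T < K: S < P < M < T < K.
Then K < V extends the chain to V.
So S < V; S is the smaller of the two.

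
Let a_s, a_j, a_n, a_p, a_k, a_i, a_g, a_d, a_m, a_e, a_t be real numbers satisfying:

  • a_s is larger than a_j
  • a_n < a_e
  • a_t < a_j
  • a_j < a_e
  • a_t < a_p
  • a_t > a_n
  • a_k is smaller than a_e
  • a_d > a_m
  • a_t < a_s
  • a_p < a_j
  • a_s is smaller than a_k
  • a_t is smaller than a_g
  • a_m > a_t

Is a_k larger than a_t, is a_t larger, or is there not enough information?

a_k

Chaining the given relations: a_t < a_p < a_j < a_s < a_k.
So a_k is larger.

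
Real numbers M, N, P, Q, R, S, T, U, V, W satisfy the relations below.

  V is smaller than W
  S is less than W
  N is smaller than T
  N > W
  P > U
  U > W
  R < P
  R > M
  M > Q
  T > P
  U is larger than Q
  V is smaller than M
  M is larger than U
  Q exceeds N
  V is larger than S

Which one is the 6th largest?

Chaining the given pairs: S < V < W < N < Q < U < M < R < P < T.
The 6th largest is Q.

Q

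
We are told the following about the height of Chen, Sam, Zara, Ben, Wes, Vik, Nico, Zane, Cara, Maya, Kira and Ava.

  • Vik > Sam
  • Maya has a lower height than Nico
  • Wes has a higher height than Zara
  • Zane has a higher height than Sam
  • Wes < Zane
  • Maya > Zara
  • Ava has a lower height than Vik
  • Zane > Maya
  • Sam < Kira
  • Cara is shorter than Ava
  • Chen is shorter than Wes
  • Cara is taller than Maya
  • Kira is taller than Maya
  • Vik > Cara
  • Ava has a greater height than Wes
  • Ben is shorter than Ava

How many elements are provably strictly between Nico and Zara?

The relations place Zara below Nico. An element lies strictly between them when it is forced above Zara and also forced below Nico.
Above Zara: {Maya, Cara, Kira, Wes, Ava, Zane, Vik}. Below Nico: {Maya}.
Intersection: {Maya} — 1.

1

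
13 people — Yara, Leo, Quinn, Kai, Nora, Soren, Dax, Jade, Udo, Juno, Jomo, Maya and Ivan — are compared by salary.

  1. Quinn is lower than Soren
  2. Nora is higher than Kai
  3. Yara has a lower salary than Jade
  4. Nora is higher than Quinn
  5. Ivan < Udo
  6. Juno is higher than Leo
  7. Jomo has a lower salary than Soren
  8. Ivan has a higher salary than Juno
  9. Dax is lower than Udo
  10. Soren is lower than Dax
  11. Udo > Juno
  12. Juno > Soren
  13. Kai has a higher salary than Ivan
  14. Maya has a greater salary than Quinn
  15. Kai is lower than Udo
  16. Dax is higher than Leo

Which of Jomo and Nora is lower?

Jomo < Soren and Soren < Juno give Jomo < Juno.
Then Juno < Ivan extends the chain to Ivan.
With Ivan < Kai: Jomo < Soren < Juno < Ivan < Kai.
With Kai < Nora: Jomo < Soren < Juno < Ivan < Kai < Nora.
So Jomo < Nora; Jomo is the lower of the two.

Jomo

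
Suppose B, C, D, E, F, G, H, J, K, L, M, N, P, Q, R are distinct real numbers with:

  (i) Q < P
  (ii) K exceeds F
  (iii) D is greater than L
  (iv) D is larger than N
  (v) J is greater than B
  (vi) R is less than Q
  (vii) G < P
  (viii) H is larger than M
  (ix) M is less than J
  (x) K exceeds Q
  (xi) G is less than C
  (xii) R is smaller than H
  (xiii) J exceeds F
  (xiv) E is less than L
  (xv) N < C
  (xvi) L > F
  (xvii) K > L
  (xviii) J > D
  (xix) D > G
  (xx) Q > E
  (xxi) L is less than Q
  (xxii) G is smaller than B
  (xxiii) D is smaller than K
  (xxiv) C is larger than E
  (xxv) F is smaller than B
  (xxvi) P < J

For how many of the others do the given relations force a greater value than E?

The elements the relations force above E are L, D, Q, C, P, K, J — no chain reaches any other.
That is 7.

7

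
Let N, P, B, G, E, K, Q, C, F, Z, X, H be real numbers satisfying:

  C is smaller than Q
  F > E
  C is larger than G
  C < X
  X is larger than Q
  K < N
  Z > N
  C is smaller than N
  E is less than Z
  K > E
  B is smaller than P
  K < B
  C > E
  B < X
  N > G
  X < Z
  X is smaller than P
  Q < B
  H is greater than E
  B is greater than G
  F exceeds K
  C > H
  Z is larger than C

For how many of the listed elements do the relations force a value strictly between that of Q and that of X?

Chaining upward from Q reaches: B, P, Z.
Chaining downward from X reaches: G, E, H, K, C, B.
Strictly between Q and X are those in both lists: B — 1 element.

1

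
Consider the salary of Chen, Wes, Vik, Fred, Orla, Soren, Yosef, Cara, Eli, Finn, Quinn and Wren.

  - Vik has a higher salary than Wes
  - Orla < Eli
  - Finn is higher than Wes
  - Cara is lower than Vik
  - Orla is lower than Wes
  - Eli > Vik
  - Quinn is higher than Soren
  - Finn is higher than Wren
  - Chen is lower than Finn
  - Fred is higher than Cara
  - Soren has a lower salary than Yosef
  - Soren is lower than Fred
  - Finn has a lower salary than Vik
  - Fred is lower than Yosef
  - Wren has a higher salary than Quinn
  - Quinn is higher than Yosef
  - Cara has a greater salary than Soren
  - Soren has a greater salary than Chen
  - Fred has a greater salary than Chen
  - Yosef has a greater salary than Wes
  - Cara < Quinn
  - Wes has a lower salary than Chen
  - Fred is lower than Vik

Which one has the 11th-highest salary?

Wes

Chaining the given pairs: Orla < Wes < Chen < Soren < Cara < Fred < Yosef < Quinn < Wren < Finn < Vik < Eli.
The 11th largest is Wes.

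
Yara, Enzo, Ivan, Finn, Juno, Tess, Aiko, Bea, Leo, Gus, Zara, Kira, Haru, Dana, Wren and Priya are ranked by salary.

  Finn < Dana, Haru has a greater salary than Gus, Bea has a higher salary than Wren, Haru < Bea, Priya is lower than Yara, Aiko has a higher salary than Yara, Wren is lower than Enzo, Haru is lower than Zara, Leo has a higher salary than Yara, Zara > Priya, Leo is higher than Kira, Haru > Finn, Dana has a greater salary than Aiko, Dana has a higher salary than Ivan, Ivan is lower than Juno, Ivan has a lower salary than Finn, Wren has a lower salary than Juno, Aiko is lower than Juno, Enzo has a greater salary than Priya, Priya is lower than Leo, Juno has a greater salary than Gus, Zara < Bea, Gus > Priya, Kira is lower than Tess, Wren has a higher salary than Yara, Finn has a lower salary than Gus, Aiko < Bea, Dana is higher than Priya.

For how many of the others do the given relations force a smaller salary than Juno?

7

Directly below Juno: Ivan, Gus, Aiko, Wren.
One step further: Priya, Finn, Yara (7 so far).
Nothing else is reachable below Juno; 7 in all.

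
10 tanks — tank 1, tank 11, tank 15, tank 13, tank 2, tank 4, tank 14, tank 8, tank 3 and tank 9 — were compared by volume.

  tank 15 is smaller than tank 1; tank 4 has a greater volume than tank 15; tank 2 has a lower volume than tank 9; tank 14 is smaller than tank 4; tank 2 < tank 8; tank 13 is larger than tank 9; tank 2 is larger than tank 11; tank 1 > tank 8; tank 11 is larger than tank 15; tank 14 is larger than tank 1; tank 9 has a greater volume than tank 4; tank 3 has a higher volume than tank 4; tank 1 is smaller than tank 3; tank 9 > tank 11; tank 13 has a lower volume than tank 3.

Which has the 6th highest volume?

tank 1

The consecutive relations fix a unique order: tank 15 < tank 11 < tank 2 < tank 8 < tank 1 < tank 14 < tank 4 < tank 9 < tank 13 < tank 3.
Counting 6 from the largest end gives tank 1.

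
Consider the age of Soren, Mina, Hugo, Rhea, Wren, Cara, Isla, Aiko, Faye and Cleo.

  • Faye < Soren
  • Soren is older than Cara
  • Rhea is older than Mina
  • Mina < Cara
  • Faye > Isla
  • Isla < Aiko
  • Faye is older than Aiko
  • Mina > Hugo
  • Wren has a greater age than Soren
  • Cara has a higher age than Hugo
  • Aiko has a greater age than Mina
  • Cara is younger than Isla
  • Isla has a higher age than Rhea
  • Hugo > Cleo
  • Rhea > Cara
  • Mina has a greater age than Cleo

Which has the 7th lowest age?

Chaining the given pairs: Cleo < Hugo < Mina < Cara < Rhea < Isla < Aiko < Faye < Soren < Wren.
The 7th smallest is Aiko.

Aiko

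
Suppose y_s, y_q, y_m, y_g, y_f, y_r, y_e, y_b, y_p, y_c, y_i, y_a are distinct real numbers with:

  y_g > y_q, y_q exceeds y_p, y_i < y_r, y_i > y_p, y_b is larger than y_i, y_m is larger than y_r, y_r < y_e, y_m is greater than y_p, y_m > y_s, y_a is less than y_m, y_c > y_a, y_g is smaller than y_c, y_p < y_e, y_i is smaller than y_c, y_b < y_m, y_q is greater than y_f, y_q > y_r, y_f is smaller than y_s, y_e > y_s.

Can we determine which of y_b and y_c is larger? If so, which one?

Following every chain through y_b: above y_b we get y_m; below y_b we get y_p, y_i.
y_c is not reached, and no chain runs the other way from y_c to y_b.
So the given relations leave the order of y_b and y_c undetermined.

undetermined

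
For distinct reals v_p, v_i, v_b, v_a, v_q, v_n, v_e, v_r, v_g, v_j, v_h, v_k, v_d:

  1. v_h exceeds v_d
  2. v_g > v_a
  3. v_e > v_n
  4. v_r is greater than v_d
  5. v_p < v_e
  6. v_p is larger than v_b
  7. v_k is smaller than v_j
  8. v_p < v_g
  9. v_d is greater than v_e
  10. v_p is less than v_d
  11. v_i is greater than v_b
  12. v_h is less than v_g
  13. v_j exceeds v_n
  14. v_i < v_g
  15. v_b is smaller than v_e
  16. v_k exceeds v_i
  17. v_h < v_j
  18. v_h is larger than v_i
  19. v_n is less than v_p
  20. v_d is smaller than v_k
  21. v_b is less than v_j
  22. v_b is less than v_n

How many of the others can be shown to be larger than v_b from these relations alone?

10

The elements the relations force above v_b are v_n, v_i, v_p, v_e, v_d, v_k, v_h, v_r, v_j, v_g — no chain reaches any other.
That is 10.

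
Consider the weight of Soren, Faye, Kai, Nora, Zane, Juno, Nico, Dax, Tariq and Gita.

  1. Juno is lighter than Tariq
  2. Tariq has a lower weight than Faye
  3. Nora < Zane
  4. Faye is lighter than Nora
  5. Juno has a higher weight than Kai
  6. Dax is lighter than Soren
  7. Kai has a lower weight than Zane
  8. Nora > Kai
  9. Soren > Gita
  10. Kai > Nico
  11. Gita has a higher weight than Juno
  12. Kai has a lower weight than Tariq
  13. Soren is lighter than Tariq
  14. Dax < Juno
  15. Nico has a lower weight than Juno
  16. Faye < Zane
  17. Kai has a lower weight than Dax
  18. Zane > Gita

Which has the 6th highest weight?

Chaining the given pairs: Nico < Kai < Dax < Juno < Gita < Soren < Tariq < Faye < Nora < Zane.
Counting 6 from the largest end gives Gita.

Gita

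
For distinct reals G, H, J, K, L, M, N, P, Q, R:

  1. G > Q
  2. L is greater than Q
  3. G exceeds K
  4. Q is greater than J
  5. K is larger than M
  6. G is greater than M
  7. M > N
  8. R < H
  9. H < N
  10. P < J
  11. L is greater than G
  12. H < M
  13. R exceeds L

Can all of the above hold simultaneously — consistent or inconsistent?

Chaining the given relations yields L < R < H < N < M < K < G, so L < G. But one relation states G < L. These cannot both hold.

inconsistent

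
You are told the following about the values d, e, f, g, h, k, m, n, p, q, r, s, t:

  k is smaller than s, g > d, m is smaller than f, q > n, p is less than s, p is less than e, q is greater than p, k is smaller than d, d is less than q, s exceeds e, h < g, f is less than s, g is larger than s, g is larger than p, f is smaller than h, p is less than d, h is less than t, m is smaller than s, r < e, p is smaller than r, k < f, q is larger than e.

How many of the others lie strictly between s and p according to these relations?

Chaining upward from p reaches: r, d, e, g, q.
Chaining downward from s reaches: k, r, m, e, f.
Strictly between p and s are those in both lists: r, e — 2 elements.

2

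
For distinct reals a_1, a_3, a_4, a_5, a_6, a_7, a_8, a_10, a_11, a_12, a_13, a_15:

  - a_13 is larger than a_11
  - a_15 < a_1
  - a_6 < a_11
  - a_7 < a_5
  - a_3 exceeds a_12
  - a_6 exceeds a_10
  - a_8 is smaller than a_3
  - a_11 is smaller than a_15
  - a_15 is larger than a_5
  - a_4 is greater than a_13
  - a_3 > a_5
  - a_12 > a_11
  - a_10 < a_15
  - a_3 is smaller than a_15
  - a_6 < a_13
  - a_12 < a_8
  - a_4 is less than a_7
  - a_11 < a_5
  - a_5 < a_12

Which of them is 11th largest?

a_6

The consecutive relations fix a unique order: a_10 < a_6 < a_11 < a_13 < a_4 < a_7 < a_5 < a_12 < a_8 < a_3 < a_15 < a_1.
Counting 11 from the largest end gives a_6.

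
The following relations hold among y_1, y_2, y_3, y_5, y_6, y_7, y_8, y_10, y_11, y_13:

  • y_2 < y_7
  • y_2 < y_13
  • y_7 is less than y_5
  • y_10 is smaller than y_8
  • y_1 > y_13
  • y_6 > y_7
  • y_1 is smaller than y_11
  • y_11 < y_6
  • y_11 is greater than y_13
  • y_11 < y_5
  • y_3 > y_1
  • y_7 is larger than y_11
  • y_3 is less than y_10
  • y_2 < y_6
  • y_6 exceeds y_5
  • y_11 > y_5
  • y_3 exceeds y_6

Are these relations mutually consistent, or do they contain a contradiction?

inconsistent

Chaining the given relations yields y_11 < y_7 < y_5, so y_11 < y_5. But one relation states y_5 < y_11. These cannot both hold.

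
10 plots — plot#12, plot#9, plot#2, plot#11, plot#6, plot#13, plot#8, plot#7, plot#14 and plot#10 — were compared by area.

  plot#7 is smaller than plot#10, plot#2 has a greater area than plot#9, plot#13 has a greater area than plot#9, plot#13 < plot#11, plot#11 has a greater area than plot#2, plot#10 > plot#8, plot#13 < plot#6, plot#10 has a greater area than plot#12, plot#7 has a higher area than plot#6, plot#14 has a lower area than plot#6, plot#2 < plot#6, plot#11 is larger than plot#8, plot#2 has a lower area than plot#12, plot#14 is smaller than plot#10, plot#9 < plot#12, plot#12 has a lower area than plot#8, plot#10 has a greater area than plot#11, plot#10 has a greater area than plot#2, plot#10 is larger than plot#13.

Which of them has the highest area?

plot#10

Chaining downward from plot#10: directly below it, plot#2, plot#14, plot#13, plot#12, plot#8, plot#11, plot#7; then plot#9, plot#6.
That covers every other element, and nothing is given above plot#10, so plot#10 is the highest area.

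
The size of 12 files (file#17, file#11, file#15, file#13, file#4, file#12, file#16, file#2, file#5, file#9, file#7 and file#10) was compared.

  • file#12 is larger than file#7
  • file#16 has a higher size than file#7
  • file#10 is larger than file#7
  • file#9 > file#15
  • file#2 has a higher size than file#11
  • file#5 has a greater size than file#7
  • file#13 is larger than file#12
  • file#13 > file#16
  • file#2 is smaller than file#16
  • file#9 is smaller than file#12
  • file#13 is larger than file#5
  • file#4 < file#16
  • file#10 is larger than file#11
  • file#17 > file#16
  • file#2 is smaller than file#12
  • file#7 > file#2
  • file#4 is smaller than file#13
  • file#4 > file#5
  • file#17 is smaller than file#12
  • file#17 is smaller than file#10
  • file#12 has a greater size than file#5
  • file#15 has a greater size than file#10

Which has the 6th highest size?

file#17

The consecutive relations fix a unique order: file#11 < file#2 < file#7 < file#5 < file#4 < file#16 < file#17 < file#10 < file#15 < file#9 < file#12 < file#13.
Counting 6 from the largest end gives file#17.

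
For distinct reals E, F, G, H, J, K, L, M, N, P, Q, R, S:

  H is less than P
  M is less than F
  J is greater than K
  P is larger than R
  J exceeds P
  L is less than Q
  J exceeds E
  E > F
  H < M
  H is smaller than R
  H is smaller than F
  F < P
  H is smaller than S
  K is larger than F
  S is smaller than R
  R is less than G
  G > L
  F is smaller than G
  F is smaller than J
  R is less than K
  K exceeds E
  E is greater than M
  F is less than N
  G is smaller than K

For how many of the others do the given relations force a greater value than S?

Directly above S: R.
One step further: P, G, K (4 so far).
One step further: J (5 so far).
No other element is forced above S by the given relations, so the count is 5.

5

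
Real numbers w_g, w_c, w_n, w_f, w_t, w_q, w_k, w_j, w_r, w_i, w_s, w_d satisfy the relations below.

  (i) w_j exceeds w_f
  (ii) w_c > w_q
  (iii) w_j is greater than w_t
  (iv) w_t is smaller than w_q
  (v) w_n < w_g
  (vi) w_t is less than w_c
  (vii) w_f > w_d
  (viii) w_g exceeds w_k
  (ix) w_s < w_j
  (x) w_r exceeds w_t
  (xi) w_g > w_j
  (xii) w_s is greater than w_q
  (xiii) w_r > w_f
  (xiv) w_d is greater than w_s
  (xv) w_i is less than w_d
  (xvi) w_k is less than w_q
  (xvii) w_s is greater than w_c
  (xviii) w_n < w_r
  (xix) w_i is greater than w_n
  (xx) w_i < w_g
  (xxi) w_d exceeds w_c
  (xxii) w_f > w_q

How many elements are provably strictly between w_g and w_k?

The relations place w_k below w_g. An element lies strictly between them when it is forced above w_k and also forced below w_g.
Above w_k: {w_q, w_c, w_s, w_d, w_f, w_j, w_r}. Below w_g: {w_n, w_t, w_i, w_q, w_c, w_s, w_d, w_f, w_j}.
Intersection: {w_q, w_c, w_s, w_d, w_f, w_j} — 6.

6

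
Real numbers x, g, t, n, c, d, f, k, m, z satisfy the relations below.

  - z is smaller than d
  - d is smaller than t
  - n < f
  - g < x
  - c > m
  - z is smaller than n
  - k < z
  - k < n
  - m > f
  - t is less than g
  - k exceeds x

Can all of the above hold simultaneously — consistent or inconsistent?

inconsistent

Chaining the given relations yields d < t < g < x < k < z, so d < z. But one relation states z < d. These cannot both hold.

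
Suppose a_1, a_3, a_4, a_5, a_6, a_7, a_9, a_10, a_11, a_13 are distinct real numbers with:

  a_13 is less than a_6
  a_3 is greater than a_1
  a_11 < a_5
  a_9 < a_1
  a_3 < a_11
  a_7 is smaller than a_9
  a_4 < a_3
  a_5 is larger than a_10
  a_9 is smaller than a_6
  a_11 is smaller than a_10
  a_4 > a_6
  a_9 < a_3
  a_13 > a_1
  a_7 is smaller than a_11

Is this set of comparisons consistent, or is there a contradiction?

Every relation is compatible with a_7 < a_9 < a_1 < a_13 < a_6 < a_4 < a_3 < a_11 < a_10 < a_5; the set is consistent.

consistent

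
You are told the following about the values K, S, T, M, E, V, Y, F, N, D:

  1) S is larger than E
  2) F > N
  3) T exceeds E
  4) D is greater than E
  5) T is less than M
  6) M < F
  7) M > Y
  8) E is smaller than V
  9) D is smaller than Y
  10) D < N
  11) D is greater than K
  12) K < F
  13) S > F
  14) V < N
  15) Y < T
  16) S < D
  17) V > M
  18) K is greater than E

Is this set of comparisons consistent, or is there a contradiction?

Chaining the given relations yields D < Y < T < M < V < N < F < S, so D < S. But one relation states S < D. These cannot both hold.

inconsistent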